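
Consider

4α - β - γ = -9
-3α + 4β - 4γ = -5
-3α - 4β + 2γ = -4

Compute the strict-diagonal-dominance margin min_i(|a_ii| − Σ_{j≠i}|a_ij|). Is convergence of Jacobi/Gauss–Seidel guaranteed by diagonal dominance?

-5

row 1: |4| − (1+1) = 2
row 2: |4| − (3+4) = -3
row 3: |2| − (3+4) = -5
minimum over rows = -5 → not strictly diagonally dominant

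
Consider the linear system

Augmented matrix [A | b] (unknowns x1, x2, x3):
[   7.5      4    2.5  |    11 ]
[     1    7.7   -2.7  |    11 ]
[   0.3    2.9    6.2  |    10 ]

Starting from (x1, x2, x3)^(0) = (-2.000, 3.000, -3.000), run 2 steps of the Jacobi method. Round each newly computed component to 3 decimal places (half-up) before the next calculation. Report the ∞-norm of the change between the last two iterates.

Iteration 1:
  x1 = (11 - (4)·3.000 - (2.5)·-3.000) / (7.5) = 0.867
  x2 = (11 - (1)·-2.000 - (-2.7)·-3.000) / (7.7) = 0.636
  x3 = (10 - (0.3)·-2.000 - (2.9)·3.000) / (6.2) = 0.306
Iteration 2:
  x1 = (11 - (4)·0.636 - (2.5)·0.306) / (7.5) = 1.025
  x2 = (11 - (1)·0.867 - (-2.7)·0.306) / (7.7) = 1.423
  x3 = (10 - (0.3)·0.867 - (2.9)·0.636) / (6.2) = 1.273
Change: (0.158, 0.787, 0.967) → max |·| = 0.967

0.967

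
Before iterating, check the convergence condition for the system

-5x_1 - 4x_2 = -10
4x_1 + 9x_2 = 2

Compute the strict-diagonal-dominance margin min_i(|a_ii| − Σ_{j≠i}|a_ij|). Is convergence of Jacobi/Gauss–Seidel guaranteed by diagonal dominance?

row 1: |-5| − (4) = 1
row 2: |9| − (4) = 5
minimum over rows = 1 → strictly diagonally dominant (convergence guaranteed)

1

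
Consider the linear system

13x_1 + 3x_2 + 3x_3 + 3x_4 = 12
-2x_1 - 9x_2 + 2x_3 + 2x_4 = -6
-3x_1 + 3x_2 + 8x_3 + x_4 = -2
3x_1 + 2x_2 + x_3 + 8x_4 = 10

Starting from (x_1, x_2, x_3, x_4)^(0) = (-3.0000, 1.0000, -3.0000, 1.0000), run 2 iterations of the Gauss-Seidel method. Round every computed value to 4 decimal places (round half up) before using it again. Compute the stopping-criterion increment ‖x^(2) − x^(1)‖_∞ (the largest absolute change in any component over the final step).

Iteration 1:
  x_1 = (12 - (3)·1.0000 - (3)·-3.0000 - (3)·1.0000) / (13) = 1.1538
  x_2 = (-6 - (-2)·1.1538 - (2)·-3.0000 - (2)·1.0000) / (-9) = -0.0342
  x_3 = (-2 - (-3)·1.1538 - (3)·-0.0342 - (1)·1.0000) / (8) = 0.0705
  x_4 = (10 - (3)·1.1538 - (2)·-0.0342 - (1)·0.0705) / (8) = 0.8171
Iteration 2:
  x_1 = (12 - (3)·-0.0342 - (3)·0.0705 - (3)·0.8171) / (13) = 0.7261
  x_2 = (-6 - (-2)·0.7261 - (2)·0.0705 - (2)·0.8171) / (-9) = 0.7026
  x_3 = (-2 - (-3)·0.7261 - (3)·0.7026 - (1)·0.8171) / (8) = -0.3433
  x_4 = (10 - (3)·0.7261 - (2)·0.7026 - (1)·-0.3433) / (8) = 0.8450
Change: (-0.4277, 0.7368, -0.4138, 0.0279) → max |·| = 0.7368

0.7368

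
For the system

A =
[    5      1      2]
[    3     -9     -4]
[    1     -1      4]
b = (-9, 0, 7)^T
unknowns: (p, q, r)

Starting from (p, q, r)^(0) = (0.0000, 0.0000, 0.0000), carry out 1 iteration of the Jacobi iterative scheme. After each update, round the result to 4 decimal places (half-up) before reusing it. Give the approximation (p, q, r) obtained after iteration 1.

Iteration 1:
  p = (-9 - (1)·0.0000 - (2)·0.0000) / (5) = -1.8000
  q = (0 - (3)·0.0000 - (-4)·0.0000) / (-9) = 0.0000
  r = (7 - (1)·0.0000 - (-1)·0.0000) / (4) = 1.7500

(-1.8000, 0.0000, 1.7500)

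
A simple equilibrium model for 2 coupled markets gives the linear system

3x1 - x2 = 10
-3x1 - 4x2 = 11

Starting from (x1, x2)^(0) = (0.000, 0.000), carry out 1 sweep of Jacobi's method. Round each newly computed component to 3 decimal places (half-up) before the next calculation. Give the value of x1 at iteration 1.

3.333

Iteration 1:
  x1 = (10 - (-1)·0.000) / (3) = 3.333
  x2 = (11 - (-3)·0.000) / (-4) = -2.750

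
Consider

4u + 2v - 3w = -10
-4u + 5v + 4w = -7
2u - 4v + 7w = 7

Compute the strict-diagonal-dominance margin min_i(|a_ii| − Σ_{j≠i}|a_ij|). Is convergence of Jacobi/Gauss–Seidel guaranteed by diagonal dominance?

row 1: |4| − (2+3) = -1
row 2: |5| − (4+4) = -3
row 3: |7| − (2+4) = 1
minimum over rows = -3 → not strictly diagonally dominant

-3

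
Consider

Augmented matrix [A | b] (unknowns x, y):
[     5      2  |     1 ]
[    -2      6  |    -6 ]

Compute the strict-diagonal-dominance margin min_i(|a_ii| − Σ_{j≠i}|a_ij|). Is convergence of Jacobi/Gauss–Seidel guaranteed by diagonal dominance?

3

row 1: |5| − (2) = 3
row 2: |6| − (2) = 4
minimum over rows = 3 → strictly diagonally dominant (convergence guaranteed)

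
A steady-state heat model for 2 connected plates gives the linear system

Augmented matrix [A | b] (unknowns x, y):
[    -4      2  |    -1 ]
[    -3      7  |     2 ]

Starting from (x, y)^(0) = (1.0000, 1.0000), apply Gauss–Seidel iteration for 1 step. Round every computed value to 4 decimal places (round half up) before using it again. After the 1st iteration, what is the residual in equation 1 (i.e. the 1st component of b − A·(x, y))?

0.7858

Iteration 1:
  x = (-1 - (2)·1.0000) / (-4) = 0.7500
  y = (2 - (-3)·0.7500) / (7) = 0.6071
Residual b − A·x = (0.7858, 0.0003)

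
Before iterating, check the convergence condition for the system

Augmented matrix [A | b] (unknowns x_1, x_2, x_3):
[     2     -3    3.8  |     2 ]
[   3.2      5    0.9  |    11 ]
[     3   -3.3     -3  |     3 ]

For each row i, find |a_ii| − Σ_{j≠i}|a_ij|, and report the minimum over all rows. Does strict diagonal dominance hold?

row 1: |2| − (3+3.8) = -4.8
row 2: |5| − (3.2+0.9) = 0.9
row 3: |-3| − (3+3.3) = -3.3
minimum over rows = -4.8 → not strictly diagonally dominant

-4.8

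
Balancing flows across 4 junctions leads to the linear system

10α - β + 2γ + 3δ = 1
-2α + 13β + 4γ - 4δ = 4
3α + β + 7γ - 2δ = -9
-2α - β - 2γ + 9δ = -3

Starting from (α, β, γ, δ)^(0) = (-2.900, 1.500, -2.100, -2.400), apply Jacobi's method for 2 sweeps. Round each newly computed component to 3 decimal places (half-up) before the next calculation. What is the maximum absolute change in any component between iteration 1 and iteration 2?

Iteration 1:
  α = (1 - (-1)·1.500 - (2)·-2.100 - (3)·-2.400) / (10) = 1.390
  β = (4 - (-2)·-2.900 - (4)·-2.100 - (-4)·-2.400) / (13) = -0.231
  γ = (-9 - (3)·-2.900 - (1)·1.500 - (-2)·-2.400) / (7) = -0.943
  δ = (-3 - (-2)·-2.900 - (-1)·1.500 - (-2)·-2.100) / (9) = -1.278
Iteration 2:
  α = (1 - (-1)·-0.231 - (2)·-0.943 - (3)·-1.278) / (10) = 0.649
  β = (4 - (-2)·1.390 - (4)·-0.943 - (-4)·-1.278) / (13) = 0.418
  γ = (-9 - (3)·1.390 - (1)·-0.231 - (-2)·-1.278) / (7) = -2.214
  δ = (-3 - (-2)·1.390 - (-1)·-0.231 - (-2)·-0.943) / (9) = -0.260
Change: (-0.741, 0.649, -1.271, 1.018) → max |·| = 1.271

1.271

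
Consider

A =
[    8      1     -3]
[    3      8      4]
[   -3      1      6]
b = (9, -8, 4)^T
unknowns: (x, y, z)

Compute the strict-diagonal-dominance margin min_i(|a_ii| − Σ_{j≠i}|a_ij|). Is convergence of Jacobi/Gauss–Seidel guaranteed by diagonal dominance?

1

row 1: |8| − (1+3) = 4
row 2: |8| − (3+4) = 1
row 3: |6| − (3+1) = 2
minimum over rows = 1 → strictly diagonally dominant (convergence guaranteed)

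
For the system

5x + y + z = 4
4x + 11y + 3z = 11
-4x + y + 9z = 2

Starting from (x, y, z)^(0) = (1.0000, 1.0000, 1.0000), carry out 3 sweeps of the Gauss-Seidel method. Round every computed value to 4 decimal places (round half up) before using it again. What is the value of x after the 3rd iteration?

0.5791

Iteration 1:
  x = (4 - (1)·1.0000 - (1)·1.0000) / (5) = 0.4000
  y = (11 - (4)·0.4000 - (3)·1.0000) / (11) = 0.5818
  z = (2 - (-4)·0.4000 - (1)·0.5818) / (9) = 0.3354
Iteration 2:
  x = (4 - (1)·0.5818 - (1)·0.3354) / (5) = 0.6166
  y = (11 - (4)·0.6166 - (3)·0.3354) / (11) = 0.6843
  z = (2 - (-4)·0.6166 - (1)·0.6843) / (9) = 0.4202
Iteration 3:
  x = (4 - (1)·0.6843 - (1)·0.4202) / (5) = 0.5791
  y = (11 - (4)·0.5791 - (3)·0.4202) / (11) = 0.6748
  z = (2 - (-4)·0.5791 - (1)·0.6748) / (9) = 0.4046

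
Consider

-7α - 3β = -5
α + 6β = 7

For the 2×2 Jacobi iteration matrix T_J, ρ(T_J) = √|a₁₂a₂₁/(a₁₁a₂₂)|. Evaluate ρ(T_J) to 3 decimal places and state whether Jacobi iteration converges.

a₁₂a₂₁/(a₁₁a₂₂) = (-3)·(1) / ((-7)·(6)) = 0.071429
ρ = √|0.071429| = √0.071429 = 0.267
ρ < 1, so Jacobi converges

0.267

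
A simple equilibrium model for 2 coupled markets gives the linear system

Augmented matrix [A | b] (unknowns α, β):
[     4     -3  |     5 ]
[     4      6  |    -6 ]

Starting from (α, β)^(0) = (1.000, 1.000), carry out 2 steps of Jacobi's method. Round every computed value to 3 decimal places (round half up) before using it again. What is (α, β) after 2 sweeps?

(0.000, -2.333)

Iteration 1:
  α = (5 - (-3)·1.000) / (4) = 2.000
  β = (-6 - (4)·1.000) / (6) = -1.667
Iteration 2:
  α = (5 - (-3)·-1.667) / (4) = 0.000
  β = (-6 - (4)·2.000) / (6) = -2.333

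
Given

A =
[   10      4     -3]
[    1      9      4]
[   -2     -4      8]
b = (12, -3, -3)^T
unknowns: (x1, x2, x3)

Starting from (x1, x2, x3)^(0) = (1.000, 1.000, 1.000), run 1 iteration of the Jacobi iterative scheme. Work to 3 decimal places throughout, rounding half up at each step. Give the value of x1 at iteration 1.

1.100

Iteration 1:
  x1 = (12 - (4)·1.000 - (-3)·1.000) / (10) = 1.100
  x2 = (-3 - (1)·1.000 - (4)·1.000) / (9) = -0.889
  x3 = (-3 - (-2)·1.000 - (-4)·1.000) / (8) = 0.375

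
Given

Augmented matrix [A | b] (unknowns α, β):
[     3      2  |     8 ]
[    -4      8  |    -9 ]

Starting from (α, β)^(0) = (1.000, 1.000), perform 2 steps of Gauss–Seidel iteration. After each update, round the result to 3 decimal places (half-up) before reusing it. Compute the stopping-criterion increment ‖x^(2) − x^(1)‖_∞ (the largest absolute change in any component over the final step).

Iteration 1:
  α = (8 - (2)·1.000) / (3) = 2.000
  β = (-9 - (-4)·2.000) / (8) = -0.125
Iteration 2:
  α = (8 - (2)·-0.125) / (3) = 2.750
  β = (-9 - (-4)·2.750) / (8) = 0.250
Change: (0.750, 0.375) → max |·| = 0.750

0.750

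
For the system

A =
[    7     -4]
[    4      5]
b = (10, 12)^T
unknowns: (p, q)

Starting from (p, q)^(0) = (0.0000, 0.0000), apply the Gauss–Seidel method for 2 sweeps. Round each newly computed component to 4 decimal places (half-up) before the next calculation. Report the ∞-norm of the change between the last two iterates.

Iteration 1:
  p = (10 - (-4)·0.0000) / (7) = 1.4286
  q = (12 - (4)·1.4286) / (5) = 1.2571
Iteration 2:
  p = (10 - (-4)·1.2571) / (7) = 2.1469
  q = (12 - (4)·2.1469) / (5) = 0.6825
Change: (0.7183, -0.5746) → max |·| = 0.7183

0.7183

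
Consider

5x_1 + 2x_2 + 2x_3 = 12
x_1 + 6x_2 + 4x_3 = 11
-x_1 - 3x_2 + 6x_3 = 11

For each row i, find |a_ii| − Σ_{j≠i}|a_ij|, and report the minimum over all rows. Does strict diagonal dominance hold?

1

row 1: |5| − (2+2) = 1
row 2: |6| − (1+4) = 1
row 3: |6| − (1+3) = 2
minimum over rows = 1 → strictly diagonally dominant (convergence guaranteed)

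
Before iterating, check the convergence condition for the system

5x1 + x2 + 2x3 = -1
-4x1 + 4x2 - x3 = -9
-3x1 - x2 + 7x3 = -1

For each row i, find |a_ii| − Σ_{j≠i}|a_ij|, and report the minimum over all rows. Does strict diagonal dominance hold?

row 1: |5| − (1+2) = 2
row 2: |4| − (4+1) = -1
row 3: |7| − (3+1) = 3
minimum over rows = -1 → not strictly diagonally dominant

-1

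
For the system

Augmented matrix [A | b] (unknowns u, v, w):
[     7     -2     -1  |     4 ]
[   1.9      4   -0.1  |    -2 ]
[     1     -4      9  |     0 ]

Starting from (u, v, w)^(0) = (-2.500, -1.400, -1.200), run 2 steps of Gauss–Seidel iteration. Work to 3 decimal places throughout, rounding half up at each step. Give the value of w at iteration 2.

-0.349

Iteration 1:
  u = (4 - (-2)·-1.400 - (-1)·-1.200) / (7) = 0.000
  v = (-2 - (1.9)·0.000 - (-0.1)·-1.200) / (4) = -0.530
  w = (0 - (1)·0.000 - (-4)·-0.530) / (9) = -0.236
Iteration 2:
  u = (4 - (-2)·-0.530 - (-1)·-0.236) / (7) = 0.386
  v = (-2 - (1.9)·0.386 - (-0.1)·-0.236) / (4) = -0.689
  w = (0 - (1)·0.386 - (-4)·-0.689) / (9) = -0.349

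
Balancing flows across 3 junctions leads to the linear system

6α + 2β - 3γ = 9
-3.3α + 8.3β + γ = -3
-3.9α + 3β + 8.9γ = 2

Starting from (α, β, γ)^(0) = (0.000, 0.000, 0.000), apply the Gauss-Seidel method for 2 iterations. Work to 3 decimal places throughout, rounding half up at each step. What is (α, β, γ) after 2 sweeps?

Iteration 1:
  α = (9 - (2)·0.000 - (-3)·0.000) / (6) = 1.500
  β = (-3 - (-3.3)·1.500 - (1)·0.000) / (8.3) = 0.235
  γ = (2 - (-3.9)·1.500 - (3)·0.235) / (8.9) = 0.803
Iteration 2:
  α = (9 - (2)·0.235 - (-3)·0.803) / (6) = 1.823
  β = (-3 - (-3.3)·1.823 - (1)·0.803) / (8.3) = 0.267
  γ = (2 - (-3.9)·1.823 - (3)·0.267) / (8.9) = 0.934

(1.823, 0.267, 0.934)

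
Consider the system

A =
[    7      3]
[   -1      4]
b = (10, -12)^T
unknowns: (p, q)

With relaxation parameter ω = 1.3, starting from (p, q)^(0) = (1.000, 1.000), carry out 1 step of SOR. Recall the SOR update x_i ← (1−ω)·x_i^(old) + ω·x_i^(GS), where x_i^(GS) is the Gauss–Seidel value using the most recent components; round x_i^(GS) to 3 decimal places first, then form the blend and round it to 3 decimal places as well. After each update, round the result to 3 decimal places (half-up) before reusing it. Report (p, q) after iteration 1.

(1.000, -3.875)

Iteration 1:
  p: GS value = (10 - (3)·1.000) / (7) = 1.000;  p ← (1−ω)·1.000 + ω·1.000 = 1.000
  q: GS value = (-12 - (-1)·1.000) / (4) = -2.750;  q ← (1−ω)·1.000 + ω·-2.750 = -3.875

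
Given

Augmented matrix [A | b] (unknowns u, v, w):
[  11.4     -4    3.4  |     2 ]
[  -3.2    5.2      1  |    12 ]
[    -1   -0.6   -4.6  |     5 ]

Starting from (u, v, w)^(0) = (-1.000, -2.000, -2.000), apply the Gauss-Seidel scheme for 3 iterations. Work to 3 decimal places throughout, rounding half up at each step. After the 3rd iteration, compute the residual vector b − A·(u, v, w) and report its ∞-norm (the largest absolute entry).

Iteration 1:
  u = (2 - (-4)·-2.000 - (3.4)·-2.000) / (11.4) = 0.070
  v = (12 - (-3.2)·0.070 - (1)·-2.000) / (5.2) = 2.735
  w = (5 - (-1)·0.070 - (-0.6)·2.735) / (-4.6) = -1.459
Iteration 2:
  u = (2 - (-4)·2.735 - (3.4)·-1.459) / (11.4) = 1.570
  v = (12 - (-3.2)·1.570 - (1)·-1.459) / (5.2) = 3.554
  w = (5 - (-1)·1.570 - (-0.6)·3.554) / (-4.6) = -1.892
Iteration 3:
  u = (2 - (-4)·3.554 - (3.4)·-1.892) / (11.4) = 1.987
  v = (12 - (-3.2)·1.987 - (1)·-1.892) / (5.2) = 3.894
  w = (5 - (-1)·1.987 - (-0.6)·3.894) / (-4.6) = -2.027
Residual b − A·x = (1.816, 0.137, -0.001); ∞-norm = 1.816

1.816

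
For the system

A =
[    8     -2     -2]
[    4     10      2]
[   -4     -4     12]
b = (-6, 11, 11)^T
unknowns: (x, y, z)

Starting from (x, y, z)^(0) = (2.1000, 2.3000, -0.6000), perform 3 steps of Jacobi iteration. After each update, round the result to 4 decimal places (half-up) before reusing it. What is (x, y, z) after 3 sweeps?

(-0.3279, 0.9367, 1.1480)

Iteration 1:
  x = (-6 - (-2)·2.3000 - (-2)·-0.6000) / (8) = -0.3250
  y = (11 - (4)·2.1000 - (2)·-0.6000) / (10) = 0.3800
  z = (11 - (-4)·2.1000 - (-4)·2.3000) / (12) = 2.3833
Iteration 2:
  x = (-6 - (-2)·0.3800 - (-2)·2.3833) / (8) = -0.0592
  y = (11 - (4)·-0.3250 - (2)·2.3833) / (10) = 0.7533
  z = (11 - (-4)·-0.3250 - (-4)·0.3800) / (12) = 0.9350
Iteration 3:
  x = (-6 - (-2)·0.7533 - (-2)·0.9350) / (8) = -0.3279
  y = (11 - (4)·-0.0592 - (2)·0.9350) / (10) = 0.9367
  z = (11 - (-4)·-0.0592 - (-4)·0.7533) / (12) = 1.1480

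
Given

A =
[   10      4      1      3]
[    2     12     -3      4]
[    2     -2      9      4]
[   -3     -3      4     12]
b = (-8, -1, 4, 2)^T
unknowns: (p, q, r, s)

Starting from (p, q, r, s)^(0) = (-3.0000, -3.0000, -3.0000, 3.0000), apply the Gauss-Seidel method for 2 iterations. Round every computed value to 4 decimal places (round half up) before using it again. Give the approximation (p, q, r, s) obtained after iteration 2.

(0.0200, -0.4249, 0.3094, -0.0377)

Iteration 1:
  p = (-8 - (4)·-3.0000 - (1)·-3.0000 - (3)·3.0000) / (10) = -0.2000
  q = (-1 - (2)·-0.2000 - (-3)·-3.0000 - (4)·3.0000) / (12) = -1.8000
  r = (4 - (2)·-0.2000 - (-2)·-1.8000 - (4)·3.0000) / (9) = -1.2444
  s = (2 - (-3)·-0.2000 - (-3)·-1.8000 - (4)·-1.2444) / (12) = 0.0815
Iteration 2:
  p = (-8 - (4)·-1.8000 - (1)·-1.2444 - (3)·0.0815) / (10) = 0.0200
  q = (-1 - (2)·0.0200 - (-3)·-1.2444 - (4)·0.0815) / (12) = -0.4249
  r = (4 - (2)·0.0200 - (-2)·-0.4249 - (4)·0.0815) / (9) = 0.3094
  s = (2 - (-3)·0.0200 - (-3)·-0.4249 - (4)·0.3094) / (12) = -0.0377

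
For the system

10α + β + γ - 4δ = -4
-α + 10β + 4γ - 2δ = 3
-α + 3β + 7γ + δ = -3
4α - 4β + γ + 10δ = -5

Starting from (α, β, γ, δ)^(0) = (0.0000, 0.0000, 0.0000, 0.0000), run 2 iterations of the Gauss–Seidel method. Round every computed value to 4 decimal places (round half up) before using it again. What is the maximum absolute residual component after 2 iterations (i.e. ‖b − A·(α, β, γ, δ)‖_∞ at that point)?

0.4658

Iteration 1:
  α = (-4 - (1)·0.0000 - (1)·0.0000 - (-4)·0.0000) / (10) = -0.4000
  β = (3 - (-1)·-0.4000 - (4)·0.0000 - (-2)·0.0000) / (10) = 0.2600
  γ = (-3 - (-1)·-0.4000 - (3)·0.2600 - (1)·0.0000) / (7) = -0.5971
  δ = (-5 - (4)·-0.4000 - (-4)·0.2600 - (1)·-0.5971) / (10) = -0.1763
Iteration 2:
  α = (-4 - (1)·0.2600 - (1)·-0.5971 - (-4)·-0.1763) / (10) = -0.4368
  β = (3 - (-1)·-0.4368 - (4)·-0.5971 - (-2)·-0.1763) / (10) = 0.4599
  γ = (-3 - (-1)·-0.4368 - (3)·0.4599 - (1)·-0.1763) / (7) = -0.6629
  δ = (-5 - (4)·-0.4368 - (-4)·0.4599 - (1)·-0.6629) / (10) = -0.0750
Residual b − A·x = (0.2710, 0.4658, -0.1012, -0.0003); ∞-norm = 0.4658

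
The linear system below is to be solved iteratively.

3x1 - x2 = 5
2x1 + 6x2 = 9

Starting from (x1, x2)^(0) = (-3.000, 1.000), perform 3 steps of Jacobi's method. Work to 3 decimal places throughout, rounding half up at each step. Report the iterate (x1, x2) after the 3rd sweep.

Iteration 1:
  x1 = (5 - (-1)·1.000) / (3) = 2.000
  x2 = (9 - (2)·-3.000) / (6) = 2.500
Iteration 2:
  x1 = (5 - (-1)·2.500) / (3) = 2.500
  x2 = (9 - (2)·2.000) / (6) = 0.833
Iteration 3:
  x1 = (5 - (-1)·0.833) / (3) = 1.944
  x2 = (9 - (2)·2.500) / (6) = 0.667

(1.944, 0.667)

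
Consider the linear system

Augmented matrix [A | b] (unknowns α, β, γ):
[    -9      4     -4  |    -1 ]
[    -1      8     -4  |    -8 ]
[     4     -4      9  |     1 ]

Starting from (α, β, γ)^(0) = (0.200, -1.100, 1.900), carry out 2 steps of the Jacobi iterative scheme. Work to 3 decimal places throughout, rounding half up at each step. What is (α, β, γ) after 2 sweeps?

Iteration 1:
  α = (-1 - (4)·-1.100 - (-4)·1.900) / (-9) = -1.222
  β = (-8 - (-1)·0.200 - (-4)·1.900) / (8) = -0.025
  γ = (1 - (4)·0.200 - (-4)·-1.100) / (9) = -0.467
Iteration 2:
  α = (-1 - (4)·-0.025 - (-4)·-0.467) / (-9) = 0.308
  β = (-8 - (-1)·-1.222 - (-4)·-0.467) / (8) = -1.386
  γ = (1 - (4)·-1.222 - (-4)·-0.025) / (9) = 0.643

(0.308, -1.386, 0.643)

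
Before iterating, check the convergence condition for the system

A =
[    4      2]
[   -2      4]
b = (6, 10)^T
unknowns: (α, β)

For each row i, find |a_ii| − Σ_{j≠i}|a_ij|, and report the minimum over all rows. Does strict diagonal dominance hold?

2

row 1: |4| − (2) = 2
row 2: |4| − (2) = 2
minimum over rows = 2 → strictly diagonally dominant (convergence guaranteed)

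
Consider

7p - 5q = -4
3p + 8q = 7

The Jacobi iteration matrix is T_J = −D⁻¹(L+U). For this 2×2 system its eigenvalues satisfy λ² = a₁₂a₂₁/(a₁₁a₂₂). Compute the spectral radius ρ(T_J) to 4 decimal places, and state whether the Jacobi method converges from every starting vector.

0.5175

a₁₂a₂₁/(a₁₁a₂₂) = (-5)·(3) / ((7)·(8)) = -0.267857
ρ = √|-0.267857| = √0.267857 = 0.5175
ρ < 1, so Jacobi converges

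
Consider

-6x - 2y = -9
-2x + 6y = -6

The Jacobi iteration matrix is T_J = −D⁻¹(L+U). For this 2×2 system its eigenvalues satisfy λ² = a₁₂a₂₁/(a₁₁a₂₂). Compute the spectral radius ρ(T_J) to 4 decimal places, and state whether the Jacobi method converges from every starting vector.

0.3333

a₁₂a₂₁/(a₁₁a₂₂) = (-2)·(-2) / ((-6)·(6)) = -0.111111
ρ = √|-0.111111| = √0.111111 = 0.3333
ρ < 1, so Jacobi converges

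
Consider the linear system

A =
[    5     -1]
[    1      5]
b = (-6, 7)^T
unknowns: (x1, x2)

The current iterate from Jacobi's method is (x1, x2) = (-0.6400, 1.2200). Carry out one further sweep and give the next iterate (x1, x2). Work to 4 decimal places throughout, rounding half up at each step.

One sweep:
  x1 = (-6 - (-1)·1.2200) / (5) = -0.9560
  x2 = (7 - (1)·-0.6400) / (5) = 1.5280

(-0.9560, 1.5280)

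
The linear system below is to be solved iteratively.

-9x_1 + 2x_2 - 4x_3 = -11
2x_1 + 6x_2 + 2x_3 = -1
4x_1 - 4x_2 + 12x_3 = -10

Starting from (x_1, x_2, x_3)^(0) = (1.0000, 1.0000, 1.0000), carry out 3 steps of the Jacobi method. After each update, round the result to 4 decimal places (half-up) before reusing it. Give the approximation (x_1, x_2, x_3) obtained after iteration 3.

Iteration 1:
  x_1 = (-11 - (2)·1.0000 - (-4)·1.0000) / (-9) = 1.0000
  x_2 = (-1 - (2)·1.0000 - (2)·1.0000) / (6) = -0.8333
  x_3 = (-10 - (4)·1.0000 - (-4)·1.0000) / (12) = -0.8333
Iteration 2:
  x_1 = (-11 - (2)·-0.8333 - (-4)·-0.8333) / (-9) = 1.4074
  x_2 = (-1 - (2)·1.0000 - (2)·-0.8333) / (6) = -0.2222
  x_3 = (-10 - (4)·1.0000 - (-4)·-0.8333) / (12) = -1.4444
Iteration 3:
  x_1 = (-11 - (2)·-0.2222 - (-4)·-1.4444) / (-9) = 1.8148
  x_2 = (-1 - (2)·1.4074 - (2)·-1.4444) / (6) = -0.1543
  x_3 = (-10 - (4)·1.4074 - (-4)·-0.2222) / (12) = -1.3765

(1.8148, -0.1543, -1.3765)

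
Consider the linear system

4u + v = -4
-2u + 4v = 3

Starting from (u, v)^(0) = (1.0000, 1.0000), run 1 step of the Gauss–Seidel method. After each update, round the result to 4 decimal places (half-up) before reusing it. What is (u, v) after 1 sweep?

Iteration 1:
  u = (-4 - (1)·1.0000) / (4) = -1.2500
  v = (3 - (-2)·-1.2500) / (4) = 0.1250

(-1.2500, 0.1250)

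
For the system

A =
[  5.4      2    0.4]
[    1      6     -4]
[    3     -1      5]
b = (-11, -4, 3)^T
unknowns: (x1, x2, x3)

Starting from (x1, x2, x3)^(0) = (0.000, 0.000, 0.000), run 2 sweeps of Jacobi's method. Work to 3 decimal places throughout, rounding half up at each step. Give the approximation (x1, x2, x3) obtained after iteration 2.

(-1.834, 0.073, 1.689)

Iteration 1:
  x1 = (-11 - (2)·0.000 - (0.4)·0.000) / (5.4) = -2.037
  x2 = (-4 - (1)·0.000 - (-4)·0.000) / (6) = -0.667
  x3 = (3 - (3)·0.000 - (-1)·0.000) / (5) = 0.600
Iteration 2:
  x1 = (-11 - (2)·-0.667 - (0.4)·0.600) / (5.4) = -1.834
  x2 = (-4 - (1)·-2.037 - (-4)·0.600) / (6) = 0.073
  x3 = (3 - (3)·-2.037 - (-1)·-0.667) / (5) = 1.689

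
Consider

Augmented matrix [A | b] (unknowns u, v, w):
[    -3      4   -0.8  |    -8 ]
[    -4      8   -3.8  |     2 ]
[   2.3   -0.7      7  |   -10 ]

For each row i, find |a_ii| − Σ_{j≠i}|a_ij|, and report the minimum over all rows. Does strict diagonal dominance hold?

row 1: |-3| − (4+0.8) = -1.8
row 2: |8| − (4+3.8) = 0.2
row 3: |7| − (2.3+0.7) = 4
minimum over rows = -1.8 → not strictly diagonally dominant

-1.8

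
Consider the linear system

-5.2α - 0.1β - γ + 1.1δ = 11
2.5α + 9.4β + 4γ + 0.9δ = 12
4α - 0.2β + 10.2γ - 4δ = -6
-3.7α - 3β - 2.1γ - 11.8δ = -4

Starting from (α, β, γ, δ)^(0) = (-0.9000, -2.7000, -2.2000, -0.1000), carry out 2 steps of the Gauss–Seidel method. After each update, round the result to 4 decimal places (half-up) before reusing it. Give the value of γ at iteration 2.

Iteration 1:
  α = (11 - (-0.1)·-2.7000 - (-1)·-2.2000 - (1.1)·-0.1000) / (-5.2) = -1.6615
  β = (12 - (2.5)·-1.6615 - (4)·-2.2000 - (0.9)·-0.1000) / (9.4) = 2.6642
  γ = (-6 - (4)·-1.6615 - (-0.2)·2.6642 - (-4)·-0.1000) / (10.2) = 0.0764
  δ = (-4 - (-3.7)·-1.6615 - (-3)·2.6642 - (-2.1)·0.0764) / (-11.8) = 0.1690
Iteration 2:
  α = (11 - (-0.1)·2.6642 - (-1)·0.0764 - (1.1)·0.1690) / (-5.2) = -2.1456
  β = (12 - (2.5)·-2.1456 - (4)·0.0764 - (0.9)·0.1690) / (9.4) = 1.7985
  γ = (-6 - (4)·-2.1456 - (-0.2)·1.7985 - (-4)·0.1690) / (10.2) = 0.3547
  δ = (-4 - (-3.7)·-2.1456 - (-3)·1.7985 - (-2.1)·0.3547) / (-11.8) = 0.4914

0.3547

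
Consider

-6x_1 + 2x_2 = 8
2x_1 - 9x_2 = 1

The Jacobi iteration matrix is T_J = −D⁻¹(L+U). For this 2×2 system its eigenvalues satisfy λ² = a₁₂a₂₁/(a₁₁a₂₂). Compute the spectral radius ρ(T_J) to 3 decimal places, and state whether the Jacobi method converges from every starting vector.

a₁₂a₂₁/(a₁₁a₂₂) = (2)·(2) / ((-6)·(-9)) = 0.074074
ρ = √|0.074074| = √0.074074 = 0.272
ρ < 1, so Jacobi converges

0.272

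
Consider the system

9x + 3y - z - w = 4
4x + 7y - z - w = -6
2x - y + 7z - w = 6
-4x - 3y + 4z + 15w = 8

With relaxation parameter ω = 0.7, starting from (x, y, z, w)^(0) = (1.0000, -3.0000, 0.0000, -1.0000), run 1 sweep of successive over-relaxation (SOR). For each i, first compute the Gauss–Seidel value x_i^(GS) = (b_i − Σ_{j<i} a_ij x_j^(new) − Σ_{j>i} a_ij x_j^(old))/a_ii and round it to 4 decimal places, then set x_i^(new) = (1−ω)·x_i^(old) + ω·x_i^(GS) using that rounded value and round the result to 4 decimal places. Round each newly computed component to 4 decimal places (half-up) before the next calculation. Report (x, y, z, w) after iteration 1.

Iteration 1:
  x: GS value = (4 - (3)·-3.0000 - (-1)·0.0000 - (-1)·-1.0000) / (9) = 1.3333;  x ← (1−ω)·1.0000 + ω·1.3333 = 1.2333
  y: GS value = (-6 - (4)·1.2333 - (-1)·0.0000 - (-1)·-1.0000) / (7) = -1.7047;  y ← (1−ω)·-3.0000 + ω·-1.7047 = -2.0933
  z: GS value = (6 - (2)·1.2333 - (-1)·-2.0933 - (-1)·-1.0000) / (7) = 0.0629;  z ← (1−ω)·0.0000 + ω·0.0629 = 0.0440
  w: GS value = (8 - (-4)·1.2333 - (-3)·-2.0933 - (4)·0.0440) / (15) = 0.4318;  w ← (1−ω)·-1.0000 + ω·0.4318 = 0.0023

(1.2333, -2.0933, 0.0440, 0.0023)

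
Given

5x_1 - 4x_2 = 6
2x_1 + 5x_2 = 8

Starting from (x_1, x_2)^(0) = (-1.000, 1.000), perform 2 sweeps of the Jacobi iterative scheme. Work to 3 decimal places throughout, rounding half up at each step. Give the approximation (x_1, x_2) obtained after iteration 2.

Iteration 1:
  x_1 = (6 - (-4)·1.000) / (5) = 2.000
  x_2 = (8 - (2)·-1.000) / (5) = 2.000
Iteration 2:
  x_1 = (6 - (-4)·2.000) / (5) = 2.800
  x_2 = (8 - (2)·2.000) / (5) = 0.800

(2.800, 0.800)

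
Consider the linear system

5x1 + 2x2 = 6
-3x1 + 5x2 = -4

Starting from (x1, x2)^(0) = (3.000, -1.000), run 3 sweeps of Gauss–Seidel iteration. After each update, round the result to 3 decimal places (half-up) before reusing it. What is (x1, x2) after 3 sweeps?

(1.247, -0.052)

Iteration 1:
  x1 = (6 - (2)·-1.000) / (5) = 1.600
  x2 = (-4 - (-3)·1.600) / (5) = 0.160
Iteration 2:
  x1 = (6 - (2)·0.160) / (5) = 1.136
  x2 = (-4 - (-3)·1.136) / (5) = -0.118
Iteration 3:
  x1 = (6 - (2)·-0.118) / (5) = 1.247
  x2 = (-4 - (-3)·1.247) / (5) = -0.052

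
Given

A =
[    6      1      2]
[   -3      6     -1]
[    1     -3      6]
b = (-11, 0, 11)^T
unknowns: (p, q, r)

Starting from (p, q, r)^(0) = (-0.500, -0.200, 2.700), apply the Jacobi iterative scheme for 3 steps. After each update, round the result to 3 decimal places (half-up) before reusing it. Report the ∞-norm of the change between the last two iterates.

0.661

Iteration 1:
  p = (-11 - (1)·-0.200 - (2)·2.700) / (6) = -2.700
  q = (0 - (-3)·-0.500 - (-1)·2.700) / (6) = 0.200
  r = (11 - (1)·-0.500 - (-3)·-0.200) / (6) = 1.817
Iteration 2:
  p = (-11 - (1)·0.200 - (2)·1.817) / (6) = -2.472
  q = (0 - (-3)·-2.700 - (-1)·1.817) / (6) = -1.047
  r = (11 - (1)·-2.700 - (-3)·0.200) / (6) = 2.383
Iteration 3:
  p = (-11 - (1)·-1.047 - (2)·2.383) / (6) = -2.453
  q = (0 - (-3)·-2.472 - (-1)·2.383) / (6) = -0.839
  r = (11 - (1)·-2.472 - (-3)·-1.047) / (6) = 1.722
Change: (0.019, 0.208, -0.661) → max |·| = 0.661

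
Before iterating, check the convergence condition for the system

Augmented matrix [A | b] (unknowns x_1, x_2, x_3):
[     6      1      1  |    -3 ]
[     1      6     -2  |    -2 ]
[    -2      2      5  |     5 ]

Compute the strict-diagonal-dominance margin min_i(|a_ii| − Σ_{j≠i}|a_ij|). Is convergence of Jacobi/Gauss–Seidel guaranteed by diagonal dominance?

row 1: |6| − (1+1) = 4
row 2: |6| − (1+2) = 3
row 3: |5| − (2+2) = 1
minimum over rows = 1 → strictly diagonally dominant (convergence guaranteed)

1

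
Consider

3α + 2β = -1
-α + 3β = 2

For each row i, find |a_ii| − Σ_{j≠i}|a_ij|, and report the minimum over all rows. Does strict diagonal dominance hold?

row 1: |3| − (2) = 1
row 2: |3| − (1) = 2
minimum over rows = 1 → strictly diagonally dominant (convergence guaranteed)

1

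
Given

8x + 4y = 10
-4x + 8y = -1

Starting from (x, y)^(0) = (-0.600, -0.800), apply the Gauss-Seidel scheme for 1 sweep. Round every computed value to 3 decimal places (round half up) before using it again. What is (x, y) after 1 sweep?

Iteration 1:
  x = (10 - (4)·-0.800) / (8) = 1.650
  y = (-1 - (-4)·1.650) / (8) = 0.700

(1.650, 0.700)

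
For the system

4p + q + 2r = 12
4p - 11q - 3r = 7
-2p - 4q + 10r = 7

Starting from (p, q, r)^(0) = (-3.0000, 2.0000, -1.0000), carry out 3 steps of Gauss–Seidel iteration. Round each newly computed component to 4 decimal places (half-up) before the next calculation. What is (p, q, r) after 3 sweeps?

Iteration 1:
  p = (12 - (1)·2.0000 - (2)·-1.0000) / (4) = 3.0000
  q = (7 - (4)·3.0000 - (-3)·-1.0000) / (-11) = 0.7273
  r = (7 - (-2)·3.0000 - (-4)·0.7273) / (10) = 1.5909
Iteration 2:
  p = (12 - (1)·0.7273 - (2)·1.5909) / (4) = 2.0227
  q = (7 - (4)·2.0227 - (-3)·1.5909) / (-11) = -0.3347
  r = (7 - (-2)·2.0227 - (-4)·-0.3347) / (10) = 0.9707
Iteration 3:
  p = (12 - (1)·-0.3347 - (2)·0.9707) / (4) = 2.5983
  q = (7 - (4)·2.5983 - (-3)·0.9707) / (-11) = 0.0437
  r = (7 - (-2)·2.5983 - (-4)·0.0437) / (10) = 1.2371

(2.5983, 0.0437, 1.2371)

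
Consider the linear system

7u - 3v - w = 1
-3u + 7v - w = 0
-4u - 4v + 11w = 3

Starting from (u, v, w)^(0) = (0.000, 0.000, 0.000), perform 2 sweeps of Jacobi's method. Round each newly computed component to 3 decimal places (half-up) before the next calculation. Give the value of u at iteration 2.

0.182

Iteration 1:
  u = (1 - (-3)·0.000 - (-1)·0.000) / (7) = 0.143
  v = (0 - (-3)·0.000 - (-1)·0.000) / (7) = 0.000
  w = (3 - (-4)·0.000 - (-4)·0.000) / (11) = 0.273
Iteration 2:
  u = (1 - (-3)·0.000 - (-1)·0.273) / (7) = 0.182
  v = (0 - (-3)·0.143 - (-1)·0.273) / (7) = 0.100
  w = (3 - (-4)·0.143 - (-4)·0.000) / (11) = 0.325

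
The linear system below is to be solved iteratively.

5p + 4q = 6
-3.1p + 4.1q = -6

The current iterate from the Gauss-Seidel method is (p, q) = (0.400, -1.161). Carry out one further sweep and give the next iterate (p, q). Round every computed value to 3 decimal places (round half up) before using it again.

One sweep:
  p = (6 - (4)·-1.161) / (5) = 2.129
  q = (-6 - (-3.1)·2.129) / (4.1) = 0.146

(2.129, 0.146)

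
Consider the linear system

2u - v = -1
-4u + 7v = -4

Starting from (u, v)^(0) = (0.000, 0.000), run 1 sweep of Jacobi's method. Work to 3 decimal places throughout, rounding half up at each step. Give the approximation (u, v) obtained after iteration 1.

Iteration 1:
  u = (-1 - (-1)·0.000) / (2) = -0.500
  v = (-4 - (-4)·0.000) / (7) = -0.571

(-0.500, -0.571)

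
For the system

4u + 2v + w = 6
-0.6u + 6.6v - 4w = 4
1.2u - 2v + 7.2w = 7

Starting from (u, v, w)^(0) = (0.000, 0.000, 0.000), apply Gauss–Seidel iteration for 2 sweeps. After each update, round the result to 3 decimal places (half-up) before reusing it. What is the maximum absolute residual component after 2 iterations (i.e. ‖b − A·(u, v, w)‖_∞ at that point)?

1.258

Iteration 1:
  u = (6 - (2)·0.000 - (1)·0.000) / (4) = 1.500
  v = (4 - (-0.6)·1.500 - (-4)·0.000) / (6.6) = 0.742
  w = (7 - (1.2)·1.500 - (-2)·0.742) / (7.2) = 0.928
Iteration 2:
  u = (6 - (2)·0.742 - (1)·0.928) / (4) = 0.897
  v = (4 - (-0.6)·0.897 - (-4)·0.928) / (6.6) = 1.250
  w = (7 - (1.2)·0.897 - (-2)·1.250) / (7.2) = 1.170
Residual b − A·x = (-1.258, 0.968, 0.000); ∞-norm = 1.258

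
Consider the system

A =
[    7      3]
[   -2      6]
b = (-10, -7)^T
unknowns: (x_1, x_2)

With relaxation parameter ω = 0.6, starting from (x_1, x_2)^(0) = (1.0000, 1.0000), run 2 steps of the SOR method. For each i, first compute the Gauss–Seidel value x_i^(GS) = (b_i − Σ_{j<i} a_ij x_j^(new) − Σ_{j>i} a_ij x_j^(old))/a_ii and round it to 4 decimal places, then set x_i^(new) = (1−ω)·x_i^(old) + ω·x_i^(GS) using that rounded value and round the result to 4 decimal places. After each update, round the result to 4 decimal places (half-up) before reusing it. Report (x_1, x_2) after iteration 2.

(-1.0290, -1.0830)

Iteration 1:
  x_1: GS value = (-10 - (3)·1.0000) / (7) = -1.8571;  x_1 ← (1−ω)·1.0000 + ω·-1.8571 = -0.7143
  x_2: GS value = (-7 - (-2)·-0.7143) / (6) = -1.4048;  x_2 ← (1−ω)·1.0000 + ω·-1.4048 = -0.4429
Iteration 2:
  x_1: GS value = (-10 - (3)·-0.4429) / (7) = -1.2388;  x_1 ← (1−ω)·-0.7143 + ω·-1.2388 = -1.0290
  x_2: GS value = (-7 - (-2)·-1.0290) / (6) = -1.5097;  x_2 ← (1−ω)·-0.4429 + ω·-1.5097 = -1.0830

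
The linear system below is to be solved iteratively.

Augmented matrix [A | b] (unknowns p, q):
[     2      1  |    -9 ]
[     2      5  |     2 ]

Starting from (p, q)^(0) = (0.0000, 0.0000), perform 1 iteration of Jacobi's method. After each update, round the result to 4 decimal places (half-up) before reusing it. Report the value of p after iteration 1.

-4.5000

Iteration 1:
  p = (-9 - (1)·0.0000) / (2) = -4.5000
  q = (2 - (2)·0.0000) / (5) = 0.4000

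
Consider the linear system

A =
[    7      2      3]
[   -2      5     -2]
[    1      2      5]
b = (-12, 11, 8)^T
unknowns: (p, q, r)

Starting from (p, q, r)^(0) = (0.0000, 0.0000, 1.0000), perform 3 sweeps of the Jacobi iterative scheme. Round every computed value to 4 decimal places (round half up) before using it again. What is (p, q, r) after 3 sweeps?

Iteration 1:
  p = (-12 - (2)·0.0000 - (3)·1.0000) / (7) = -2.1429
  q = (11 - (-2)·0.0000 - (-2)·1.0000) / (5) = 2.6000
  r = (8 - (1)·0.0000 - (2)·0.0000) / (5) = 1.6000
Iteration 2:
  p = (-12 - (2)·2.6000 - (3)·1.6000) / (7) = -3.1429
  q = (11 - (-2)·-2.1429 - (-2)·1.6000) / (5) = 1.9828
  r = (8 - (1)·-2.1429 - (2)·2.6000) / (5) = 0.9886
Iteration 3:
  p = (-12 - (2)·1.9828 - (3)·0.9886) / (7) = -2.7045
  q = (11 - (-2)·-3.1429 - (-2)·0.9886) / (5) = 1.3383
  r = (8 - (1)·-3.1429 - (2)·1.9828) / (5) = 1.4355

(-2.7045, 1.3383, 1.4355)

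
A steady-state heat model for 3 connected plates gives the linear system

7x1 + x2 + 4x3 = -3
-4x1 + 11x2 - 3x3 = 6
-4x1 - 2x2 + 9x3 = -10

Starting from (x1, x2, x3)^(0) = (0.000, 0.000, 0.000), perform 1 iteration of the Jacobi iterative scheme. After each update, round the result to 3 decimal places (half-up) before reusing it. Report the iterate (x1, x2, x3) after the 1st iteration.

(-0.429, 0.545, -1.111)

Iteration 1:
  x1 = (-3 - (1)·0.000 - (4)·0.000) / (7) = -0.429
  x2 = (6 - (-4)·0.000 - (-3)·0.000) / (11) = 0.545
  x3 = (-10 - (-4)·0.000 - (-2)·0.000) / (9) = -1.111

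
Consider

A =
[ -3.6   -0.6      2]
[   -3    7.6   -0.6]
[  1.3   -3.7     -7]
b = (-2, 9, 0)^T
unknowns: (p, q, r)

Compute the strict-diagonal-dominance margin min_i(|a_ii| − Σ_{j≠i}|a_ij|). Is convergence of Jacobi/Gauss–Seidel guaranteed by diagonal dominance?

1

row 1: |-3.6| − (0.6+2) = 1
row 2: |7.6| − (3+0.6) = 4
row 3: |-7| − (1.3+3.7) = 2
minimum over rows = 1 → strictly diagonally dominant (convergence guaranteed)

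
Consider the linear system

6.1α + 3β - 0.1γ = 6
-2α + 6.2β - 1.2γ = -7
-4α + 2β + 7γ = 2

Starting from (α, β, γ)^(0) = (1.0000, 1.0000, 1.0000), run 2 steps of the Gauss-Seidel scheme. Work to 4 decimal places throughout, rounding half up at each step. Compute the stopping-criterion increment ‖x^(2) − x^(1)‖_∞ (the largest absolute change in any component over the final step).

Iteration 1:
  α = (6 - (3)·1.0000 - (-0.1)·1.0000) / (6.1) = 0.5082
  β = (-7 - (-2)·0.5082 - (-1.2)·1.0000) / (6.2) = -0.7715
  γ = (2 - (-4)·0.5082 - (2)·-0.7715) / (7) = 0.7965
Iteration 2:
  α = (6 - (3)·-0.7715 - (-0.1)·0.7965) / (6.1) = 1.3761
  β = (-7 - (-2)·1.3761 - (-1.2)·0.7965) / (6.2) = -0.5310
  γ = (2 - (-4)·1.3761 - (2)·-0.5310) / (7) = 1.2238
Change: (0.8679, 0.2405, 0.4273) → max |·| = 0.8679

0.8679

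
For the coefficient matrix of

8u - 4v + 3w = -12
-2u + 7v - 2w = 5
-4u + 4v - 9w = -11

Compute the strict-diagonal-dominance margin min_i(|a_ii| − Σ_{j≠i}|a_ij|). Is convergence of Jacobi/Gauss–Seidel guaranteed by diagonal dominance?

1

row 1: |8| − (4+3) = 1
row 2: |7| − (2+2) = 3
row 3: |-9| − (4+4) = 1
minimum over rows = 1 → strictly diagonally dominant (convergence guaranteed)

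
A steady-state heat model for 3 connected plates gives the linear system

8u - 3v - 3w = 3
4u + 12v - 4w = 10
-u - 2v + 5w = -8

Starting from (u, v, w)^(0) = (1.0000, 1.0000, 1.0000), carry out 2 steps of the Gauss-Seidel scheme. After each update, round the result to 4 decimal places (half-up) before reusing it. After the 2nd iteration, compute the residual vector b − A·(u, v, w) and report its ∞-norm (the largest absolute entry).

2.2015

Iteration 1:
  u = (3 - (-3)·1.0000 - (-3)·1.0000) / (8) = 1.1250
  v = (10 - (4)·1.1250 - (-4)·1.0000) / (12) = 0.7917
  w = (-8 - (-1)·1.1250 - (-2)·0.7917) / (5) = -1.0583
Iteration 2:
  u = (3 - (-3)·0.7917 - (-3)·-1.0583) / (8) = 0.2750
  v = (10 - (4)·0.2750 - (-4)·-1.0583) / (12) = 0.3889
  w = (-8 - (-1)·0.2750 - (-2)·0.3889) / (5) = -1.3894
Residual b − A·x = (-2.2015, -1.3244, -0.0002); ∞-norm = 2.2015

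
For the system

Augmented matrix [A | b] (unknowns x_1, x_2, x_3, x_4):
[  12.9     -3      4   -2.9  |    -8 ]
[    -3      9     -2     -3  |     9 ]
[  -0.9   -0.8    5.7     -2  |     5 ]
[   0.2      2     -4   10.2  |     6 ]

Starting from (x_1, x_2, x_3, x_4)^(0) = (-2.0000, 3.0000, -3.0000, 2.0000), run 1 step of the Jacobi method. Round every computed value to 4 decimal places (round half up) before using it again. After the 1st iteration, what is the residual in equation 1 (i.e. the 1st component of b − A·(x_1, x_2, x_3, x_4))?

Iteration 1:
  x_1 = (-8 - (-3)·3.0000 - (4)·-3.0000 - (-2.9)·2.0000) / (12.9) = 1.4574
  x_2 = (9 - (-3)·-2.0000 - (-2)·-3.0000 - (-3)·2.0000) / (9) = 0.3333
  x_3 = (5 - (-0.9)·-2.0000 - (-0.8)·3.0000 - (-2)·2.0000) / (5.7) = 1.6842
  x_4 = (6 - (0.2)·-2.0000 - (2)·3.0000 - (-4)·-3.0000) / (10.2) = -1.1373
Residual b − A·x = (-35.8355, 10.3290, -5.2962, 23.3792)

-35.8355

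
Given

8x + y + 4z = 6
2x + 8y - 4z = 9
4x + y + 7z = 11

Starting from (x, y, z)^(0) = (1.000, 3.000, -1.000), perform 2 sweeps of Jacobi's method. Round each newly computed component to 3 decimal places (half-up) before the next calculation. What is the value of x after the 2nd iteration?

0.418

Iteration 1:
  x = (6 - (1)·3.000 - (4)·-1.000) / (8) = 0.875
  y = (9 - (2)·1.000 - (-4)·-1.000) / (8) = 0.375
  z = (11 - (4)·1.000 - (1)·3.000) / (7) = 0.571
Iteration 2:
  x = (6 - (1)·0.375 - (4)·0.571) / (8) = 0.418
  y = (9 - (2)·0.875 - (-4)·0.571) / (8) = 1.192
  z = (11 - (4)·0.875 - (1)·0.375) / (7) = 1.018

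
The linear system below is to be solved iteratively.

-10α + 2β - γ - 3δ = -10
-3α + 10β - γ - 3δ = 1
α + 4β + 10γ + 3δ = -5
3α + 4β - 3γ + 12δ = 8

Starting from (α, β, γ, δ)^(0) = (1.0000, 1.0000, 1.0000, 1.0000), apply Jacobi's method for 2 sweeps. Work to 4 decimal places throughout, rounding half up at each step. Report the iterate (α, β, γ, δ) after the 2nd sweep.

(1.1900, 0.3100, -1.0000, -0.1250)

Iteration 1:
  α = (-10 - (2)·1.0000 - (-1)·1.0000 - (-3)·1.0000) / (-10) = 0.8000
  β = (1 - (-3)·1.0000 - (-1)·1.0000 - (-3)·1.0000) / (10) = 0.8000
  γ = (-5 - (1)·1.0000 - (4)·1.0000 - (3)·1.0000) / (10) = -1.3000
  δ = (8 - (3)·1.0000 - (4)·1.0000 - (-3)·1.0000) / (12) = 0.3333
Iteration 2:
  α = (-10 - (2)·0.8000 - (-1)·-1.3000 - (-3)·0.3333) / (-10) = 1.1900
  β = (1 - (-3)·0.8000 - (-1)·-1.3000 - (-3)·0.3333) / (10) = 0.3100
  γ = (-5 - (1)·0.8000 - (4)·0.8000 - (3)·0.3333) / (10) = -1.0000
  δ = (8 - (3)·0.8000 - (4)·0.8000 - (-3)·-1.3000) / (12) = -0.1250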